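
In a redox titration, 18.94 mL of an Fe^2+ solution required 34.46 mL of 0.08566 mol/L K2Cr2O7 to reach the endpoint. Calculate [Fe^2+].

n(K2Cr2O7) = 0.08566 x 0.03446 = 0.002952 mol.
From the balanced equation, 1 mol K2Cr2O7 reacts with 6 mol Fe^2+, so n(Fe^2+) = 0.002952 x 6/1 = 0.01771 mol.
[Fe^2+] = 0.01771 / 0.01894 L = 0.935 M.

0.935 M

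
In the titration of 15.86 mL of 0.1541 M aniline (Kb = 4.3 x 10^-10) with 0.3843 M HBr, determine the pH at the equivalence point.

n(C6H5NH2) = 0.1541 x 0.01586 = 0.002444 mol; V(HBr) at equivalence = 0.002444/0.3843 = 0.006360 L.
At equivalence the base is fully converted to C6H5NH3+; total volume = 0.02222 L, so [C6H5NH3+] = 0.002444/0.02222 = 0.1100 M.
Ka(C6H5NH3+) = Kw/Kb = 1.0e-14 / 4.3 x 10^-10 = 2.33e-5.
[H^+] = sqrt(Ka x [C6H5NH3+]) = sqrt(2.33e-5 x 0.1100) = 0.00160 M.
pH = -log(0.00160) = 2.80.

2.80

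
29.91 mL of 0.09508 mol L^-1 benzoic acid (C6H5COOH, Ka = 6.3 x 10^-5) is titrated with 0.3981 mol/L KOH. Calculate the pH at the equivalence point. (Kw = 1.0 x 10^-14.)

n(C6H5COOH) = 0.09508 x 0.02991 = 0.002844 mol; V(KOH) at equivalence = 0.002844/0.3981 = 0.007144 L.
At equivalence all the acid is converted to C6H5COO-; total volume = 0.02991 + 0.007144 = 0.03705 L, so [C6H5COO-] = 0.002844/0.03705 = 0.07675 M.
Kb = Kw/Ka = 1.0e-14 / 6.3 x 10^-5 = 1.59e-10.
[OH^-] = sqrt(Kb x [C6H5COO-]) = sqrt(1.59e-10 x 0.07675) = 3.49e-6 M.
pOH = 5.46, so pH = 14.00 - 5.46 = 8.54.

8.54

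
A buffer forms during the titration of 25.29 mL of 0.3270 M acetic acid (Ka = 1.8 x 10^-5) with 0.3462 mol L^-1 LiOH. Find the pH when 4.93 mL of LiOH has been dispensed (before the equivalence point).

Initial n(CH3COOH) = 0.3270 x 0.02529 = 0.008270 mol.
n(LiOH) added = 0.3462 x 0.004930 = 0.001707 mol, converting that many moles of CH3COOH to CH3COO-.
Remaining n(CH3COOH) = 0.006563 mol; n(CH3COO-) = 0.001707 mol.
By Henderson-Hasselbalch, pH = pKa + log([A^-]/[HA]) = 4.74 + log(0.001707/0.006563) = 4.74 + (-0.58) = 4.16.

4.16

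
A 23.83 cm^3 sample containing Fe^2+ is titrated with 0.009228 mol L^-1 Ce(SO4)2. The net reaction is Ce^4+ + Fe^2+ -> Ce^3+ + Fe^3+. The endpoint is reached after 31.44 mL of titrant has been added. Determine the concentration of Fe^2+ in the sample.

n(Ce(SO4)2) = 0.009228 x 0.03144 = 0.0002901 mol.
From the balanced equation, 1 mol Ce(SO4)2 reacts with 1 mol Fe^2+, so n(Fe^2+) = 0.0002901 x 1/1 = 0.0002901 mol.
[Fe^2+] = 0.0002901 / 0.02383 L = 0.0122 M.

0.0122 M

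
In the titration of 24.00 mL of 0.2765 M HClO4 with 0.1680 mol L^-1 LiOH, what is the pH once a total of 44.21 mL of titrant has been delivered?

12.06

n(acid) = 0.2765 x 0.02400 = 0.006636 mol; n(LiOH) added = 0.1680 x 0.04421 = 0.007427 mol.
Base is in excess by 0.007427 - 0.006636 = 0.0007913 mol in a total volume of 0.06821 L.
[OH^-] = 0.0007913/0.06821 = 0.01160 M, so pOH = 1.94 and pH = 14.00 - 1.94 = 12.06.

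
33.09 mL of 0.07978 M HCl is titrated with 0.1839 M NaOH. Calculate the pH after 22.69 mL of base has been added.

n(acid) = 0.07978 x 0.03309 = 0.002640 mol; n(NaOH) added = 0.1839 x 0.02269 = 0.004173 mol.
Base is in excess by 0.004173 - 0.002640 = 0.001533 mol in a total volume of 0.05578 L.
[OH^-] = 0.001533/0.05578 = 0.02748 M, so pOH = 1.56 and pH = 14.00 - 1.56 = 12.44.

12.44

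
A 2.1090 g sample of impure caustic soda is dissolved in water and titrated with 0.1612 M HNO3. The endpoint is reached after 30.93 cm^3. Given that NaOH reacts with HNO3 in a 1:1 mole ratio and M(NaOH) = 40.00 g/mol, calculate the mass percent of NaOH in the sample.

n(HNO3) = 0.1612 x 0.03093 = 0.004986 mol.
n(NaOH) = 0.004986 / 1 = 0.004986 mol.
mass of NaOH = 0.004986 x 40.00 = 0.1994 g.
% purity = 0.1994 / 2.1090 x 100 = 9.46%.

9.46%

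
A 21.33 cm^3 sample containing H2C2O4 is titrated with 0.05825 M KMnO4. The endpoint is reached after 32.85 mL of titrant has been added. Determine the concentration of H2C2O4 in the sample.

n(KMnO4) = 0.05825 x 0.03285 = 0.001914 mol.
From the balanced equation, 2 mol KMnO4 reacts with 5 mol H2C2O4, so n(H2C2O4) = 0.001914 x 5/2 = 0.004784 mol.
[H2C2O4] = 0.004784 / 0.02133 L = 0.224 M.

0.224 M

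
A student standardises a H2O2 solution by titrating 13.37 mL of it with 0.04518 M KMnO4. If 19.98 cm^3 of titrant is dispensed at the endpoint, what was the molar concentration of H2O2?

0.169 M

n(KMnO4) = 0.04518 x 0.01998 = 0.0009027 mol.
From the balanced equation, 2 mol KMnO4 reacts with 5 mol H2O2, so n(H2O2) = 0.0009027 x 5/2 = 0.002257 mol.
[H2O2] = 0.002257 / 0.01337 L = 0.169 M.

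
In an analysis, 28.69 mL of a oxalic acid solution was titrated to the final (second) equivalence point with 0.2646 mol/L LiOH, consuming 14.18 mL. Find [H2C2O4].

n(LiOH) = 0.2646 x 0.01418 = 0.003752 mol.
At the final (second) equivalence point, 2 mol OH^- react per mol H2C2O4, so n(H2C2O4) = 0.003752 / 2 = 0.001876 mol.
[H2C2O4] = 0.001876 / 0.02869 L = 0.0654 M.

0.0654 M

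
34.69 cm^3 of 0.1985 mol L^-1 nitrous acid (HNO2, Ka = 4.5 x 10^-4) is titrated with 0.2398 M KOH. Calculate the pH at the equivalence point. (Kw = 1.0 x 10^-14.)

8.19

n(HNO2) = 0.1985 x 0.03469 = 0.006886 mol; V(KOH) at equivalence = 0.006886/0.2398 = 0.02872 L.
At equivalence all the acid is converted to NO2-; total volume = 0.03469 + 0.02872 = 0.06341 L, so [NO2-] = 0.006886/0.06341 = 0.1086 M.
Kb = Kw/Ka = 1.0e-14 / 4.5 x 10^-4 = 2.22e-11.
[OH^-] = sqrt(Kb x [NO2-]) = sqrt(2.22e-11 x 0.1086) = 1.55e-6 M.
pOH = 5.81, so pH = 14.00 - 5.81 = 8.19.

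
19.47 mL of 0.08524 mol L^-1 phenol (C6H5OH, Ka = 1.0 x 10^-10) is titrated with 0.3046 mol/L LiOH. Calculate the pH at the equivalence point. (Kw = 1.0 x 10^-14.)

11.41

n(C6H5OH) = 0.08524 x 0.01947 = 0.001660 mol; V(LiOH) at equivalence = 0.001660/0.3046 = 0.005449 L.
At equivalence all the acid is converted to C6H5O-; total volume = 0.01947 + 0.005449 = 0.02492 L, so [C6H5O-] = 0.001660/0.02492 = 0.06660 M.
Kb = Kw/Ka = 1.0e-14 / 1.0 x 10^-10 = 0.000100.
[OH^-] = sqrt(Kb x [C6H5O-]) = sqrt(0.000100 x 0.06660) = 0.00258 M.
pOH = 2.59, so pH = 14.00 - 2.59 = 11.41.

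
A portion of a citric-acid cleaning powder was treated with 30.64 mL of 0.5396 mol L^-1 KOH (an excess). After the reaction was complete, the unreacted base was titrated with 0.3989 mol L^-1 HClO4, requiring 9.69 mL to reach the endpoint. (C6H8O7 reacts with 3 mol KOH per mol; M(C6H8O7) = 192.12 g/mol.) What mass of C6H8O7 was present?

0.811 g

Total n(KOH) added = 0.5396 x 0.03064 = 0.01653 mol.
n(HClO4) used = 0.3989 x 0.009690 = 0.003865 mol, which equals the excess n(KOH).
So n(KOH) consumed by the sample = 0.01653 - 0.003865 = 0.01267 mol.
n(C6H8O7) = 0.01267 / 3 = 0.004223 mol.
mass = 0.004223 mol x 192.12 g/mol = 0.811 g.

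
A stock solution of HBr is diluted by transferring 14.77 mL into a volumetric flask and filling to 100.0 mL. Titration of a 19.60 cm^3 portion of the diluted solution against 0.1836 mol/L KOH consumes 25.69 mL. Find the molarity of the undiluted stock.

1.63 M

n(KOH) = 0.1836 x 0.02569 = 0.004717 mol.
n(HBr) in the aliquot = 0.004717 mol.
[diluted HBr] = 0.004717 / 0.01960 = 0.2406 M.
Dilution factor = 100.0/14.77 = 6.770, so [stock] = 0.2406 x 6.770 = 1.63 M.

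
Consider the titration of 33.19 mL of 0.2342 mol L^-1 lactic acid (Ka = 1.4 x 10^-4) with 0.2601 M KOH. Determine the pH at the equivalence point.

n(HC3H5O3) = 0.2342 x 0.03319 = 0.007773 mol; V(KOH) at equivalence = 0.007773/0.2601 = 0.02989 L.
At equivalence all the acid is converted to C3H5O3-; total volume = 0.03319 + 0.02989 = 0.06308 L, so [C3H5O3-] = 0.007773/0.06308 = 0.1232 M.
Kb = Kw/Ka = 1.0e-14 / 1.4 x 10^-4 = 7.14e-11.
[OH^-] = sqrt(Kb x [C3H5O3-]) = sqrt(7.14e-11 x 0.1232) = 2.97e-6 M.
pOH = 5.53, so pH = 14.00 - 5.53 = 8.47.

8.47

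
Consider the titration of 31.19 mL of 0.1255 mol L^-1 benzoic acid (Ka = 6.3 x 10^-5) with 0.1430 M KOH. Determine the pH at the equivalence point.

n(C6H5COOH) = 0.1255 x 0.03119 = 0.003914 mol; V(KOH) at equivalence = 0.003914/0.1430 = 0.02737 L.
At equivalence all the acid is converted to C6H5COO-; total volume = 0.03119 + 0.02737 = 0.05856 L, so [C6H5COO-] = 0.003914/0.05856 = 0.06684 M.
Kb = Kw/Ka = 1.0e-14 / 6.3 x 10^-5 = 1.59e-10.
[OH^-] = sqrt(Kb x [C6H5COO-]) = sqrt(1.59e-10 x 0.06684) = 3.26e-6 M.
pOH = 5.49, so pH = 14.00 - 5.49 = 8.51.

8.51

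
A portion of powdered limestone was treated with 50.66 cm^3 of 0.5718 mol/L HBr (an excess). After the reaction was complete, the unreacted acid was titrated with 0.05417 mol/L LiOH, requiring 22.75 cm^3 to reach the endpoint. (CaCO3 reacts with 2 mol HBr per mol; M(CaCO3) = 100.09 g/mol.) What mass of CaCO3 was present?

1.39 g

Total n(HBr) added = 0.5718 x 0.05066 = 0.02897 mol.
n(LiOH) used = 0.05417 x 0.02275 = 0.001232 mol, which equals the excess n(HBr).
So n(HBr) consumed by the sample = 0.02897 - 0.001232 = 0.02774 mol.
n(CaCO3) = 0.02774 / 2 = 0.01387 mol.
mass = 0.01387 mol x 100.09 g/mol = 1.39 g.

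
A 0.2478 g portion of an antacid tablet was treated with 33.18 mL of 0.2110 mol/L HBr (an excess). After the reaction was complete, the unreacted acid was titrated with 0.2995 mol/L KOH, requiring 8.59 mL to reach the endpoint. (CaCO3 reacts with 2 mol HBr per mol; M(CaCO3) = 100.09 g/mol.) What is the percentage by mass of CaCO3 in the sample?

Total n(HBr) added = 0.2110 x 0.03318 = 0.007001 mol.
n(KOH) used = 0.2995 x 0.008590 = 0.002573 mol, which equals the excess n(HBr).
So n(HBr) consumed by the sample = 0.007001 - 0.002573 = 0.004428 mol.
n(CaCO3) = 0.004428 / 2 = 0.002214 mol.
mass CaCO3 = 0.002214 x 100.09 = 0.2216 g, so %CaCO3 = 0.2216/0.2478 x 100 = 89.4%.

89.4%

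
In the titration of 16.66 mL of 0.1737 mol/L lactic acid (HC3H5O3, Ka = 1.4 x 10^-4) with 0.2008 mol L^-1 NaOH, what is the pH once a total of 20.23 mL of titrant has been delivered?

n(acid) = 0.1737 x 0.01666 = 0.002894 mol; n(NaOH) added = 0.2008 x 0.02023 = 0.004062 mol.
Base is in excess by 0.004062 - 0.002894 = 0.001168 mol in a total volume of 0.03689 L.
[OH^-] = 0.001168/0.03689 = 0.03167 M, so pOH = 1.50 and pH = 14.00 - 1.50 = 12.50.

12.50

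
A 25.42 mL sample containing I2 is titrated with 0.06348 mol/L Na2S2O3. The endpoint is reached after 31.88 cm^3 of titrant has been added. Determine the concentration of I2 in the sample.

n(Na2S2O3) = 0.06348 x 0.03188 = 0.002024 mol.
From the balanced equation, 2 mol Na2S2O3 reacts with 1 mol I2, so n(I2) = 0.002024 x 1/2 = 0.001012 mol.
[I2] = 0.001012 / 0.02542 L = 0.0398 M.

0.0398 M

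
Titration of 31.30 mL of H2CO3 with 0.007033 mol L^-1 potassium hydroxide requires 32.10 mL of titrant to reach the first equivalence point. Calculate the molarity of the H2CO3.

0.00721 M

n(KOH) = 0.007033 x 0.03210 = 0.0002258 mol.
At the first equivalence point, 1 mol OH^- react per mol H2CO3, so n(H2CO3) = 0.0002258 / 1 = 0.0002258 mol.
[H2CO3] = 0.0002258 / 0.03130 L = 0.00721 M.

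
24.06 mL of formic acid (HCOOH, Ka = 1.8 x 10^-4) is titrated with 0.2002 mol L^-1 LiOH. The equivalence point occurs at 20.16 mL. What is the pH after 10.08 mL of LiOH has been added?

3.74

10.08 mL is exactly half the equivalence volume (20.16/2), i.e. the half-equivalence point.
There, n(HA) = n(A^-), so pH = pKa = -log(1.8 x 10^-4) = 3.74.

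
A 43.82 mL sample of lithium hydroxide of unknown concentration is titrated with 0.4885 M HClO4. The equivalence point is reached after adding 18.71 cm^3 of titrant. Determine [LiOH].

0.209 M

n(HClO4) delivered = 0.4885 x 0.01871 = 0.009140 mol.
For a 1:1 reaction, n(LiOH) = 0.009140 mol.
[LiOH] = 0.009140 mol / 0.04382 L = 0.209 M.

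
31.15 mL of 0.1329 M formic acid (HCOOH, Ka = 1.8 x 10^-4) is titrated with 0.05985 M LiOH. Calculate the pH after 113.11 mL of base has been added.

n(acid) = 0.1329 x 0.03115 = 0.004140 mol; n(LiOH) added = 0.05985 x 0.1131 = 0.006770 mol.
Base is in excess by 0.006770 - 0.004140 = 0.002630 mol in a total volume of 0.1443 L.
[OH^-] = 0.002630/0.1443 = 0.01823 M, so pOH = 1.74 and pH = 14.00 - 1.74 = 12.26.

12.26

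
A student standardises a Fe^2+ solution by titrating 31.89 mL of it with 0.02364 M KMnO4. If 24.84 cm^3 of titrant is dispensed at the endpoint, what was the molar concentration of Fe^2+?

n(KMnO4) = 0.02364 x 0.02484 = 0.0005872 mol.
From the balanced equation, 1 mol KMnO4 reacts with 5 mol Fe^2+, so n(Fe^2+) = 0.0005872 x 5/1 = 0.002936 mol.
[Fe^2+] = 0.002936 / 0.03189 L = 0.0921 M.

0.0921 M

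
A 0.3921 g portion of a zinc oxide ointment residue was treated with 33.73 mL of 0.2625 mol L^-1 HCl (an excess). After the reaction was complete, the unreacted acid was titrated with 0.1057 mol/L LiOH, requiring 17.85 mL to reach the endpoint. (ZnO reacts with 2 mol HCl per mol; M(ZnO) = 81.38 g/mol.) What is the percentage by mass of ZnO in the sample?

72.3%

Total n(HCl) added = 0.2625 x 0.03373 = 0.008854 mol.
n(LiOH) used = 0.1057 x 0.01785 = 0.001887 mol, which equals the excess n(HCl).
So n(HCl) consumed by the sample = 0.008854 - 0.001887 = 0.006967 mol.
n(ZnO) = 0.006967 / 2 = 0.003484 mol.
mass ZnO = 0.003484 x 81.38 = 0.2835 g, so %ZnO = 0.2835/0.3921 x 100 = 72.3%.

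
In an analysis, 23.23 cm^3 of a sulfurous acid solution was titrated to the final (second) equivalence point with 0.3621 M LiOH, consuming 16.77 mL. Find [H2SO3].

0.131 M

n(LiOH) = 0.3621 x 0.01677 = 0.006072 mol.
At the final (second) equivalence point, 2 mol OH^- react per mol H2SO3, so n(H2SO3) = 0.006072 / 2 = 0.003036 mol.
[H2SO3] = 0.003036 / 0.02323 L = 0.131 M.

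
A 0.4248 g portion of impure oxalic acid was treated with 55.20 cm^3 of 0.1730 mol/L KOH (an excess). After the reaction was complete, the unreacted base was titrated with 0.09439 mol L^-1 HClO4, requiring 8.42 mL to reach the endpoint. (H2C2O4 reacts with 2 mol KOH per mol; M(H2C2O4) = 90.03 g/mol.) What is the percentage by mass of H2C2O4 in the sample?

92.8%

Total n(KOH) added = 0.1730 x 0.05520 = 0.009550 mol.
n(HClO4) used = 0.09439 x 0.008420 = 0.0007948 mol, which equals the excess n(KOH).
So n(KOH) consumed by the sample = 0.009550 - 0.0007948 = 0.008755 mol.
n(H2C2O4) = 0.008755 / 2 = 0.004377 mol.
mass H2C2O4 = 0.004377 x 90.03 = 0.3941 g, so %H2C2O4 = 0.3941/0.4248 x 100 = 92.8%.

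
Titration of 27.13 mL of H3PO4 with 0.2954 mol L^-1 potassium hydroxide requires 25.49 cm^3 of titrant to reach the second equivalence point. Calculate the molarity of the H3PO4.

0.139 M

n(KOH) = 0.2954 x 0.02549 = 0.007530 mol.
At the second equivalence point, 2 mol OH^- react per mol H3PO4, so n(H3PO4) = 0.007530 / 2 = 0.003765 mol.
[H3PO4] = 0.003765 / 0.02713 L = 0.139 M.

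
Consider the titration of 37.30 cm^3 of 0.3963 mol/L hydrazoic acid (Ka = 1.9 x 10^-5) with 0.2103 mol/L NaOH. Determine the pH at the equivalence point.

n(HN3) = 0.3963 x 0.03730 = 0.01478 mol; V(NaOH) at equivalence = 0.01478/0.2103 = 0.07029 L.
At equivalence all the acid is converted to N3-; total volume = 0.03730 + 0.07029 = 0.1076 L, so [N3-] = 0.01478/0.1076 = 0.1374 M.
Kb = Kw/Ka = 1.0e-14 / 1.9 x 10^-5 = 5.26e-10.
[OH^-] = sqrt(Kb x [N3-]) = sqrt(5.26e-10 x 0.1374) = 8.50e-6 M.
pOH = 5.07, so pH = 14.00 - 5.07 = 8.93.

8.93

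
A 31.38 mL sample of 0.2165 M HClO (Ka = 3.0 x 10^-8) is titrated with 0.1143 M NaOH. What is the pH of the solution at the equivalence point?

n(HClO) = 0.2165 x 0.03138 = 0.006794 mol; V(NaOH) at equivalence = 0.006794/0.1143 = 0.05944 L.
At equivalence all the acid is converted to ClO-; total volume = 0.03138 + 0.05944 = 0.09082 L, so [ClO-] = 0.006794/0.09082 = 0.07481 M.
Kb = Kw/Ka = 1.0e-14 / 3.0 x 10^-8 = 3.33e-7.
[OH^-] = sqrt(Kb x [ClO-]) = sqrt(3.33e-7 x 0.07481) = 0.000158 M.
pOH = 3.80, so pH = 14.00 - 3.80 = 10.20.

10.20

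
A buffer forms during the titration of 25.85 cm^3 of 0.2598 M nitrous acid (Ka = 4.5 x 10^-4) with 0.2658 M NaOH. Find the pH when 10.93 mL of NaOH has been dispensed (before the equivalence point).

3.23

Initial n(HNO2) = 0.2598 x 0.02585 = 0.006716 mol.
n(NaOH) added = 0.2658 x 0.01093 = 0.002905 mol, converting that many moles of HNO2 to NO2-.
Remaining n(HNO2) = 0.003811 mol; n(NO2-) = 0.002905 mol.
By Henderson-Hasselbalch, pH = pKa + log([A^-]/[HA]) = 3.35 + log(0.002905/0.003811) = 3.35 + (-0.12) = 3.23.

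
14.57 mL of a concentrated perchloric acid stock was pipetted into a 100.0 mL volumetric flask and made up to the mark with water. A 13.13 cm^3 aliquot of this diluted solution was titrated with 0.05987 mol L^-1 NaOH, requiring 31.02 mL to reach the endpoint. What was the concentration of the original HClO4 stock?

n(NaOH) = 0.05987 x 0.03102 = 0.001857 mol.
n(HClO4) in the aliquot = 0.001857 mol.
[diluted HClO4] = 0.001857 / 0.01313 = 0.1414 M.
Dilution factor = 100.0/14.57 = 6.863, so [stock] = 0.1414 x 6.863 = 0.971 M.

0.971 M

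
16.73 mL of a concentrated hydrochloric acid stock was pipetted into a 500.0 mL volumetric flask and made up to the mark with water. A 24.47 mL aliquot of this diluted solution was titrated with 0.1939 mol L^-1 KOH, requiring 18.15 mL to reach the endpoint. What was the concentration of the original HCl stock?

4.30 M

n(KOH) = 0.1939 x 0.01815 = 0.003519 mol.
n(HCl) in the aliquot = 0.003519 mol.
[diluted HCl] = 0.003519 / 0.02447 = 0.1438 M.
Dilution factor = 500.0/16.73 = 29.89, so [stock] = 0.1438 x 29.89 = 4.30 M.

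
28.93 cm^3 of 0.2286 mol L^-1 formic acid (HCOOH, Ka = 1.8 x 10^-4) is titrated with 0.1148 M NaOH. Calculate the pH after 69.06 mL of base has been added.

12.13

n(acid) = 0.2286 x 0.02893 = 0.006613 mol; n(NaOH) added = 0.1148 x 0.06906 = 0.007928 mol.
Base is in excess by 0.007928 - 0.006613 = 0.001315 mol in a total volume of 0.09799 L.
[OH^-] = 0.001315/0.09799 = 0.01342 M, so pOH = 1.87 and pH = 14.00 - 1.87 = 12.13.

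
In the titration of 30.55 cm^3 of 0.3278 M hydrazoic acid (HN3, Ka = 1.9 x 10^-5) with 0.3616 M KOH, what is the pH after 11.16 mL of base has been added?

Initial n(HN3) = 0.3278 x 0.03055 = 0.01001 mol.
n(KOH) added = 0.3616 x 0.01116 = 0.004035 mol, converting that many moles of HN3 to N3-.
Remaining n(HN3) = 0.005979 mol; n(N3-) = 0.004035 mol.
By Henderson-Hasselbalch, pH = pKa + log([A^-]/[HA]) = 4.72 + log(0.004035/0.005979) = 4.72 + (-0.17) = 4.55.

4.55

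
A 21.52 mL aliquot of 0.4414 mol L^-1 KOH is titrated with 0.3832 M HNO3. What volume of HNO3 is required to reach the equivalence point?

24.8 mL

n(KOH) = 0.4414 mol/L x 0.02152 L = 0.009499 mol.
At equivalence n(HNO3) = n(KOH) = 0.009499 mol.
V(HNO3) = 0.009499 / 0.3832 = 0.02479 L = 24.8 mL.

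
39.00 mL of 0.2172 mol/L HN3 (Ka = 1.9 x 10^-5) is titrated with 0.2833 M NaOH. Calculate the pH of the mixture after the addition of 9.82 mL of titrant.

Initial n(HN3) = 0.2172 x 0.03900 = 0.008471 mol.
n(NaOH) added = 0.2833 x 0.009820 = 0.002782 mol, converting that many moles of HN3 to N3-.
Remaining n(HN3) = 0.005689 mol; n(N3-) = 0.002782 mol.
By Henderson-Hasselbalch, pH = pKa + log([A^-]/[HA]) = 4.72 + log(0.002782/0.005689) = 4.72 + (-0.31) = 4.41.

4.41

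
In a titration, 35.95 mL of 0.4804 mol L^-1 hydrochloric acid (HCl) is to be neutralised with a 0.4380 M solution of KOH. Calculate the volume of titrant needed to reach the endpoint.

39.4 mL

n(HCl) = 0.4804 mol/L x 0.03595 L = 0.01727 mol.
At equivalence n(KOH) = n(HCl) = 0.01727 mol.
V(KOH) = 0.01727 / 0.4380 = 0.03943 L = 39.4 mL.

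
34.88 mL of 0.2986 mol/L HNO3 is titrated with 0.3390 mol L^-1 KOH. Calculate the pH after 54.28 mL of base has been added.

n(acid) = 0.2986 x 0.03488 = 0.01042 mol; n(KOH) added = 0.3390 x 0.05428 = 0.01840 mol.
Base is in excess by 0.01840 - 0.01042 = 0.007986 mol in a total volume of 0.08916 L.
[OH^-] = 0.007986/0.08916 = 0.08957 M, so pOH = 1.05 and pH = 14.00 - 1.05 = 12.95.

12.95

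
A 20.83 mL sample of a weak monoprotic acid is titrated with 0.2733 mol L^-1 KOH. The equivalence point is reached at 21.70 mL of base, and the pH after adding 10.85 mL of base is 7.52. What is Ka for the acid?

10.85 mL is half of the equivalence volume, so this is the half-equivalence point where [HA] = [A^-].
At half-equivalence pH = pKa, so pKa = 7.52.
Ka = 10^(-7.52) = 3.0 x 10^-8.

3.0 x 10^-8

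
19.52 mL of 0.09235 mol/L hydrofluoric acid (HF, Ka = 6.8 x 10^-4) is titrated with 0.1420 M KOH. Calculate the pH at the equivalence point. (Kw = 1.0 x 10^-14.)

n(HF) = 0.09235 x 0.01952 = 0.001803 mol; V(KOH) at equivalence = 0.001803/0.1420 = 0.01269 L.
At equivalence all the acid is converted to F-; total volume = 0.01952 + 0.01269 = 0.03221 L, so [F-] = 0.001803/0.03221 = 0.05596 M.
Kb = Kw/Ka = 1.0e-14 / 6.8 x 10^-4 = 1.47e-11.
[OH^-] = sqrt(Kb x [F-]) = sqrt(1.47e-11 x 0.05596) = 9.07e-7 M.
pOH = 6.04, so pH = 14.00 - 6.04 = 7.96.

7.96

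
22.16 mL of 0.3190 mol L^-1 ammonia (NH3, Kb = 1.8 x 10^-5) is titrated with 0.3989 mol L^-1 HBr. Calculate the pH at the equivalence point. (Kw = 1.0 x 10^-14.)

5.00

n(NH3) = 0.3190 x 0.02216 = 0.007069 mol; V(HBr) at equivalence = 0.007069/0.3989 = 0.01772 L.
At equivalence the base is fully converted to NH4+; total volume = 0.03988 L, so [NH4+] = 0.007069/0.03988 = 0.1773 M.
Ka(NH4+) = Kw/Kb = 1.0e-14 / 1.8 x 10^-5 = 5.56e-10.
[H^+] = sqrt(Ka x [NH4+]) = sqrt(5.56e-10 x 0.1773) = 9.92e-6 M.
pH = -log(9.92e-6) = 5.00.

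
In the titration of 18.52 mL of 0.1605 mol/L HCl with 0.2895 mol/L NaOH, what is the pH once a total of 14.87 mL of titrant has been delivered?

12.60

n(acid) = 0.1605 x 0.01852 = 0.002972 mol; n(NaOH) added = 0.2895 x 0.01487 = 0.004305 mol.
Base is in excess by 0.004305 - 0.002972 = 0.001332 mol in a total volume of 0.03339 L.
[OH^-] = 0.001332/0.03339 = 0.03990 M, so pOH = 1.40 and pH = 14.00 - 1.40 = 12.60.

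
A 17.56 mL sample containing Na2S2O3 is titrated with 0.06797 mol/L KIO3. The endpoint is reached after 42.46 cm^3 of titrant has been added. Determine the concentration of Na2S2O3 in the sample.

n(KIO3) = 0.06797 x 0.04246 = 0.002886 mol.
From the balanced equation, 1 mol KIO3 reacts with 6 mol Na2S2O3, so n(Na2S2O3) = 0.002886 x 6/1 = 0.01732 mol.
[Na2S2O3] = 0.01732 / 0.01756 L = 0.986 M.

0.986 M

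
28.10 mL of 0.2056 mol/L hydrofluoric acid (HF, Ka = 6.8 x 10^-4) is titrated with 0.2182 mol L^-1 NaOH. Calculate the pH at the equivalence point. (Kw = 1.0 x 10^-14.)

n(HF) = 0.2056 x 0.02810 = 0.005777 mol; V(NaOH) at equivalence = 0.005777/0.2182 = 0.02648 L.
At equivalence all the acid is converted to F-; total volume = 0.02810 + 0.02648 = 0.05458 L, so [F-] = 0.005777/0.05458 = 0.1059 M.
Kb = Kw/Ka = 1.0e-14 / 6.8 x 10^-4 = 1.47e-11.
[OH^-] = sqrt(Kb x [F-]) = sqrt(1.47e-11 x 0.1059) = 1.25e-6 M.
pOH = 5.90, so pH = 14.00 - 5.90 = 8.10.

8.10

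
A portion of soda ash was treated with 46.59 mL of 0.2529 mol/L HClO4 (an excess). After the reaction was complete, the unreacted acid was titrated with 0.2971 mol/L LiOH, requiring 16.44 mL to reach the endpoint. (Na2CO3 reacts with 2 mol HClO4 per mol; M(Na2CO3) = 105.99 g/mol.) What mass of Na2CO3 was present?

0.366 g

Total n(HClO4) added = 0.2529 x 0.04659 = 0.01178 mol.
n(LiOH) used = 0.2971 x 0.01644 = 0.004884 mol, which equals the excess n(HClO4).
So n(HClO4) consumed by the sample = 0.01178 - 0.004884 = 0.006898 mol.
n(Na2CO3) = 0.006898 / 2 = 0.003449 mol.
mass = 0.003449 mol x 105.99 g/mol = 0.366 g.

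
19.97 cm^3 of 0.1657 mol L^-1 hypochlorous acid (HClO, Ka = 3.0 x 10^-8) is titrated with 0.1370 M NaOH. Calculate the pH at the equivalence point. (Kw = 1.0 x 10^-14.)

n(HClO) = 0.1657 x 0.01997 = 0.003309 mol; V(NaOH) at equivalence = 0.003309/0.1370 = 0.02415 L.
At equivalence all the acid is converted to ClO-; total volume = 0.01997 + 0.02415 = 0.04412 L, so [ClO-] = 0.003309/0.04412 = 0.07499 M.
Kb = Kw/Ka = 1.0e-14 / 3.0 x 10^-8 = 3.33e-7.
[OH^-] = sqrt(Kb x [ClO-]) = sqrt(3.33e-7 x 0.07499) = 0.000158 M.
pOH = 3.80, so pH = 14.00 - 3.80 = 10.20.

10.20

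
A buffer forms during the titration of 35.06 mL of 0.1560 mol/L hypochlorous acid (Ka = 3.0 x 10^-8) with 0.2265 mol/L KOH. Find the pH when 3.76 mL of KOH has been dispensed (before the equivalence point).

Initial n(HClO) = 0.1560 x 0.03506 = 0.005469 mol.
n(KOH) added = 0.2265 x 0.003760 = 0.0008516 mol, converting that many moles of HClO to ClO-.
Remaining n(HClO) = 0.004618 mol; n(ClO-) = 0.0008516 mol.
By Henderson-Hasselbalch, pH = pKa + log([A^-]/[HA]) = 7.52 + log(0.0008516/0.004618) = 7.52 + (-0.73) = 6.79.

6.79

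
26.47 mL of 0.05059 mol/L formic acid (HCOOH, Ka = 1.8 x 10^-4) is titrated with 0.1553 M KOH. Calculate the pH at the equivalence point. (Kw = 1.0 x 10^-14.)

n(HCOOH) = 0.05059 x 0.02647 = 0.001339 mol; V(KOH) at equivalence = 0.001339/0.1553 = 0.008623 L.
At equivalence all the acid is converted to HCOO-; total volume = 0.02647 + 0.008623 = 0.03509 L, so [HCOO-] = 0.001339/0.03509 = 0.03816 M.
Kb = Kw/Ka = 1.0e-14 / 1.8 x 10^-4 = 5.56e-11.
[OH^-] = sqrt(Kb x [HCOO-]) = sqrt(5.56e-11 x 0.03816) = 1.46e-6 M.
pOH = 5.84, so pH = 14.00 - 5.84 = 8.16.

8.16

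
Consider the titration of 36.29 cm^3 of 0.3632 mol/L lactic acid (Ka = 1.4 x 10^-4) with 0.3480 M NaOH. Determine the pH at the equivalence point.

n(HC3H5O3) = 0.3632 x 0.03629 = 0.01318 mol; V(NaOH) at equivalence = 0.01318/0.3480 = 0.03788 L.
At equivalence all the acid is converted to C3H5O3-; total volume = 0.03629 + 0.03788 = 0.07417 L, so [C3H5O3-] = 0.01318/0.07417 = 0.1777 M.
Kb = Kw/Ka = 1.0e-14 / 1.4 x 10^-4 = 7.14e-11.
[OH^-] = sqrt(Kb x [C3H5O3-]) = sqrt(7.14e-11 x 0.1777) = 3.56e-6 M.
pOH = 5.45, so pH = 14.00 - 5.45 = 8.55.

8.55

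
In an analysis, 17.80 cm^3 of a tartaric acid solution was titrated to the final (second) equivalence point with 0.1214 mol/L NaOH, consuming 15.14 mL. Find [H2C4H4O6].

n(NaOH) = 0.1214 x 0.01514 = 0.001838 mol.
At the final (second) equivalence point, 2 mol OH^- react per mol H2C4H4O6, so n(H2C4H4O6) = 0.001838 / 2 = 0.0009190 mol.
[H2C4H4O6] = 0.0009190 / 0.01780 L = 0.0516 M.

0.0516 M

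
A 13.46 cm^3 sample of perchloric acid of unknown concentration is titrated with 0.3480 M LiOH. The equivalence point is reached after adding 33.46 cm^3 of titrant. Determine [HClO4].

n(LiOH) delivered = 0.3480 x 0.03346 = 0.01164 mol.
For a 1:1 reaction, n(HClO4) = 0.01164 mol.
[HClO4] = 0.01164 mol / 0.01346 L = 0.865 M.

0.865 M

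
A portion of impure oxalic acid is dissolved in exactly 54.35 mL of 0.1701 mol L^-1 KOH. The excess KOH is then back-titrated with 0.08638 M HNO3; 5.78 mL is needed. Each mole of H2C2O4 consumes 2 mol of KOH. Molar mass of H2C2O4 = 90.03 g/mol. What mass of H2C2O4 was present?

0.394 g

Total n(KOH) added = 0.1701 x 0.05435 = 0.009245 mol.
n(HNO3) used = 0.08638 x 0.005780 = 0.0004993 mol, which equals the excess n(KOH).
So n(KOH) consumed by the sample = 0.009245 - 0.0004993 = 0.008746 mol.
n(H2C2O4) = 0.008746 / 2 = 0.004373 mol.
mass = 0.004373 mol x 90.03 g/mol = 0.394 g.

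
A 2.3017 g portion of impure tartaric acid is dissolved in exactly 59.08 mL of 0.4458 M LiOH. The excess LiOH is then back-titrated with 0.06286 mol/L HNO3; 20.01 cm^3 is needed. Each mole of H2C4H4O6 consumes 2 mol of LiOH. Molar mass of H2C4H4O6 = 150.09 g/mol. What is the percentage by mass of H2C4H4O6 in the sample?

81.8%

Total n(LiOH) added = 0.4458 x 0.05908 = 0.02634 mol.
n(HNO3) used = 0.06286 x 0.02001 = 0.001258 mol, which equals the excess n(LiOH).
So n(LiOH) consumed by the sample = 0.02634 - 0.001258 = 0.02508 mol.
n(H2C4H4O6) = 0.02508 / 2 = 0.01254 mol.
mass H2C4H4O6 = 0.01254 x 150.09 = 1.882 g, so %H2C4H4O6 = 1.882/2.3017 x 100 = 81.8%.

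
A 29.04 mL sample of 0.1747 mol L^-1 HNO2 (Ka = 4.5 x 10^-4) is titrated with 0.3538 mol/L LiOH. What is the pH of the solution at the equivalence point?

8.21

n(HNO2) = 0.1747 x 0.02904 = 0.005073 mol; V(LiOH) at equivalence = 0.005073/0.3538 = 0.01434 L.
At equivalence all the acid is converted to NO2-; total volume = 0.02904 + 0.01434 = 0.04338 L, so [NO2-] = 0.005073/0.04338 = 0.1170 M.
Kb = Kw/Ka = 1.0e-14 / 4.5 x 10^-4 = 2.22e-11.
[OH^-] = sqrt(Kb x [NO2-]) = sqrt(2.22e-11 x 0.1170) = 1.61e-6 M.
pOH = 5.79, so pH = 14.00 - 5.79 = 8.21.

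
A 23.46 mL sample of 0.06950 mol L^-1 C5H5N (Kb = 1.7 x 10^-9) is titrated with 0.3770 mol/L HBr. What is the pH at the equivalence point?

3.23

n(C5H5N) = 0.06950 x 0.02346 = 0.001630 mol; V(HBr) at equivalence = 0.001630/0.3770 = 0.004325 L.
At equivalence the base is fully converted to C5H5NH+; total volume = 0.02778 L, so [C5H5NH+] = 0.001630/0.02778 = 0.05868 M.
Ka(C5H5NH+) = Kw/Kb = 1.0e-14 / 1.7 x 10^-9 = 5.88e-6.
[H^+] = sqrt(Ka x [C5H5NH+]) = sqrt(5.88e-6 x 0.05868) = 0.000588 M.
pH = -log(0.000588) = 3.23.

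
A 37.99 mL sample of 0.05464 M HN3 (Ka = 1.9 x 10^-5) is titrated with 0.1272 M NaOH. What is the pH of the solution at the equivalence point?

n(HN3) = 0.05464 x 0.03799 = 0.002076 mol; V(NaOH) at equivalence = 0.002076/0.1272 = 0.01632 L.
At equivalence all the acid is converted to N3-; total volume = 0.03799 + 0.01632 = 0.05431 L, so [N3-] = 0.002076/0.05431 = 0.03822 M.
Kb = Kw/Ka = 1.0e-14 / 1.9 x 10^-5 = 5.26e-10.
[OH^-] = sqrt(Kb x [N3-]) = sqrt(5.26e-10 x 0.03822) = 4.49e-6 M.
pOH = 5.35, so pH = 14.00 - 5.35 = 8.65.

8.65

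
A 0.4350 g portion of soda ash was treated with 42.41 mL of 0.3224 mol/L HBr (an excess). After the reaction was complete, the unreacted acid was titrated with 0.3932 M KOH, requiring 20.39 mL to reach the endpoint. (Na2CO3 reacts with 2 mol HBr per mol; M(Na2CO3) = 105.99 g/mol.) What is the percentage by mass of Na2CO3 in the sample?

Total n(HBr) added = 0.3224 x 0.04241 = 0.01367 mol.
n(KOH) used = 0.3932 x 0.02039 = 0.008017 mol, which equals the excess n(HBr).
So n(HBr) consumed by the sample = 0.01367 - 0.008017 = 0.005656 mol.
n(Na2CO3) = 0.005656 / 2 = 0.002828 mol.
mass Na2CO3 = 0.002828 x 105.99 = 0.2997 g, so %Na2CO3 = 0.2997/0.4350 x 100 = 68.9%.

68.9%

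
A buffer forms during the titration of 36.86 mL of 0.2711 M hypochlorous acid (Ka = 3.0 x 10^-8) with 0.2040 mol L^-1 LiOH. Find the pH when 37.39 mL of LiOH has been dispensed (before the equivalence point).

8.03

Initial n(HClO) = 0.2711 x 0.03686 = 0.009993 mol.
n(LiOH) added = 0.2040 x 0.03739 = 0.007628 mol, converting that many moles of HClO to ClO-.
Remaining n(HClO) = 0.002365 mol; n(ClO-) = 0.007628 mol.
By Henderson-Hasselbalch, pH = pKa + log([A^-]/[HA]) = 7.52 + log(0.007628/0.002365) = 7.52 + (+0.51) = 8.03.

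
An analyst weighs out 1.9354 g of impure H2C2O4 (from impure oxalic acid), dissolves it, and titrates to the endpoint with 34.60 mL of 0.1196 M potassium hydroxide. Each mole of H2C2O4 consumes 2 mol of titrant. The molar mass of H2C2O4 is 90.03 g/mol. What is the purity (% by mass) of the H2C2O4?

n(KOH) = 0.1196 x 0.03460 = 0.004138 mol.
n(H2C2O4) = 0.004138 / 2 = 0.002069 mol.
mass of H2C2O4 = 0.002069 x 90.03 = 0.1863 g.
% purity = 0.1863 / 1.9354 x 100 = 9.62%.

9.62%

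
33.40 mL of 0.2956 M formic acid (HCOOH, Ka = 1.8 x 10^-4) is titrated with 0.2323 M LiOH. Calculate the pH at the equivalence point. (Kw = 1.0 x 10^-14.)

n(HCOOH) = 0.2956 x 0.03340 = 0.009873 mol; V(LiOH) at equivalence = 0.009873/0.2323 = 0.04250 L.
At equivalence all the acid is converted to HCOO-; total volume = 0.03340 + 0.04250 = 0.07590 L, so [HCOO-] = 0.009873/0.07590 = 0.1301 M.
Kb = Kw/Ka = 1.0e-14 / 1.8 x 10^-4 = 5.56e-11.
[OH^-] = sqrt(Kb x [HCOO-]) = sqrt(5.56e-11 x 0.1301) = 2.69e-6 M.
pOH = 5.57, so pH = 14.00 - 5.57 = 8.43.

8.43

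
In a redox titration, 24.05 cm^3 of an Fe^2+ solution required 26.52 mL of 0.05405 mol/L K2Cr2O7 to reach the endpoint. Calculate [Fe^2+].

n(K2Cr2O7) = 0.05405 x 0.02652 = 0.001433 mol.
From the balanced equation, 1 mol K2Cr2O7 reacts with 6 mol Fe^2+, so n(Fe^2+) = 0.001433 x 6/1 = 0.008600 mol.
[Fe^2+] = 0.008600 / 0.02405 L = 0.358 M.

0.358 M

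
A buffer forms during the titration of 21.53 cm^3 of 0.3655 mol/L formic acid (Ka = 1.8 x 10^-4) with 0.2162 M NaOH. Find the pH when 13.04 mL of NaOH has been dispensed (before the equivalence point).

3.49

Initial n(HCOOH) = 0.3655 x 0.02153 = 0.007869 mol.
n(NaOH) added = 0.2162 x 0.01304 = 0.002819 mol, converting that many moles of HCOOH to HCOO-.
Remaining n(HCOOH) = 0.005050 mol; n(HCOO-) = 0.002819 mol.
By Henderson-Hasselbalch, pH = pKa + log([A^-]/[HA]) = 3.74 + log(0.002819/0.005050) = 3.74 + (-0.25) = 3.49.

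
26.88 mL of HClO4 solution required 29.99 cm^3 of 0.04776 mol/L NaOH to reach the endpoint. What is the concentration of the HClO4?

0.0533 M

n(NaOH) delivered = 0.04776 x 0.02999 = 0.001432 mol.
For a 1:1 reaction, n(HClO4) = 0.001432 mol.
[HClO4] = 0.001432 mol / 0.02688 L = 0.0533 M.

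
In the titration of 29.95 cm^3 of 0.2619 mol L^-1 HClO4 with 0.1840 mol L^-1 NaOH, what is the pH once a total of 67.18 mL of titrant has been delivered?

n(acid) = 0.2619 x 0.02995 = 0.007844 mol; n(NaOH) added = 0.1840 x 0.06718 = 0.01236 mol.
Base is in excess by 0.01236 - 0.007844 = 0.004517 mol in a total volume of 0.09713 L.
[OH^-] = 0.004517/0.09713 = 0.04651 M, so pOH = 1.33 and pH = 14.00 - 1.33 = 12.67.

12.67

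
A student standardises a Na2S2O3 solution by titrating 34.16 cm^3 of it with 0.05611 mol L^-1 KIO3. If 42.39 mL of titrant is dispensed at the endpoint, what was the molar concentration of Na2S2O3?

0.418 M

n(KIO3) = 0.05611 x 0.04239 = 0.002379 mol.
From the balanced equation, 1 mol KIO3 reacts with 6 mol Na2S2O3, so n(Na2S2O3) = 0.002379 x 6/1 = 0.01427 mol.
[Na2S2O3] = 0.01427 / 0.03416 L = 0.418 M.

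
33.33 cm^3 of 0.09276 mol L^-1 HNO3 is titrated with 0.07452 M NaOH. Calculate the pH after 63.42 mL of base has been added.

12.23

n(acid) = 0.09276 x 0.03333 = 0.003092 mol; n(NaOH) added = 0.07452 x 0.06342 = 0.004726 mol.
Base is in excess by 0.004726 - 0.003092 = 0.001634 mol in a total volume of 0.09675 L.
[OH^-] = 0.001634/0.09675 = 0.01689 M, so pOH = 1.77 and pH = 14.00 - 1.77 = 12.23.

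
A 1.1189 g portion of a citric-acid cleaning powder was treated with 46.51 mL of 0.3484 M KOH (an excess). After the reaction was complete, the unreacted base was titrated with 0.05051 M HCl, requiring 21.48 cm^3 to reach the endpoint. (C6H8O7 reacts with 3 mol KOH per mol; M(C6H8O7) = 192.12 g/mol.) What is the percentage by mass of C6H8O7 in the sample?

86.5%

Total n(KOH) added = 0.3484 x 0.04651 = 0.01620 mol.
n(HCl) used = 0.05051 x 0.02148 = 0.001085 mol, which equals the excess n(KOH).
So n(KOH) consumed by the sample = 0.01620 - 0.001085 = 0.01512 mol.
n(C6H8O7) = 0.01512 / 3 = 0.005040 mol.
mass C6H8O7 = 0.005040 x 192.12 = 0.9682 g, so %C6H8O7 = 0.9682/1.1189 x 100 = 86.5%.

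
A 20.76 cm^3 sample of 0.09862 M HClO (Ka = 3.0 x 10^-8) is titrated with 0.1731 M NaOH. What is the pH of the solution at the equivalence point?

10.16

n(HClO) = 0.09862 x 0.02076 = 0.002047 mol; V(NaOH) at equivalence = 0.002047/0.1731 = 0.01183 L.
At equivalence all the acid is converted to ClO-; total volume = 0.02076 + 0.01183 = 0.03259 L, so [ClO-] = 0.002047/0.03259 = 0.06283 M.
Kb = Kw/Ka = 1.0e-14 / 3.0 x 10^-8 = 3.33e-7.
[OH^-] = sqrt(Kb x [ClO-]) = sqrt(3.33e-7 x 0.06283) = 0.000145 M.
pOH = 3.84, so pH = 14.00 - 3.84 = 10.16.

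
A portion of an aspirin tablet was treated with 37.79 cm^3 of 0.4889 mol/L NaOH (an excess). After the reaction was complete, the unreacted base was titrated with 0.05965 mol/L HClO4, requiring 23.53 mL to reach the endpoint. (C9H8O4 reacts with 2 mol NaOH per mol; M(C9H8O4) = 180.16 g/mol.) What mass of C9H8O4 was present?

Total n(NaOH) added = 0.4889 x 0.03779 = 0.01848 mol.
n(HClO4) used = 0.05965 x 0.02353 = 0.001404 mol, which equals the excess n(NaOH).
So n(NaOH) consumed by the sample = 0.01848 - 0.001404 = 0.01707 mol.
n(C9H8O4) = 0.01707 / 2 = 0.008536 mol.
mass = 0.008536 mol x 180.16 g/mol = 1.54 g.

1.54 g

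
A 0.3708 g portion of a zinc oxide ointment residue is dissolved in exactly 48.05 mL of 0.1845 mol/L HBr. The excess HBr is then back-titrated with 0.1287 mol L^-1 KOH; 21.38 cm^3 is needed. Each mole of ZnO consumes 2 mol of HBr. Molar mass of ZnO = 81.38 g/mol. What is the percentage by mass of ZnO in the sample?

Total n(HBr) added = 0.1845 x 0.04805 = 0.008865 mol.
n(KOH) used = 0.1287 x 0.02138 = 0.002752 mol, which equals the excess n(HBr).
So n(HBr) consumed by the sample = 0.008865 - 0.002752 = 0.006114 mol.
n(ZnO) = 0.006114 / 2 = 0.003057 mol.
mass ZnO = 0.003057 x 81.38 = 0.2488 g, so %ZnO = 0.2488/0.3708 x 100 = 67.1%.

67.1%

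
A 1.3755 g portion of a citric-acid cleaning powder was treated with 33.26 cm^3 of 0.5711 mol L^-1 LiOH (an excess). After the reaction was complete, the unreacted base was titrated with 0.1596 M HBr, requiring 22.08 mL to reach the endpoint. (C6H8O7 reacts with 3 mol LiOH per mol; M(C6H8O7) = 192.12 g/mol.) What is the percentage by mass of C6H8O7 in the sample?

72.0%

Total n(LiOH) added = 0.5711 x 0.03326 = 0.01899 mol.
n(HBr) used = 0.1596 x 0.02208 = 0.003524 mol, which equals the excess n(LiOH).
So n(LiOH) consumed by the sample = 0.01899 - 0.003524 = 0.01547 mol.
n(C6H8O7) = 0.01547 / 3 = 0.005157 mol.
mass C6H8O7 = 0.005157 x 192.12 = 0.9908 g, so %C6H8O7 = 0.9908/1.3755 x 100 = 72.0%.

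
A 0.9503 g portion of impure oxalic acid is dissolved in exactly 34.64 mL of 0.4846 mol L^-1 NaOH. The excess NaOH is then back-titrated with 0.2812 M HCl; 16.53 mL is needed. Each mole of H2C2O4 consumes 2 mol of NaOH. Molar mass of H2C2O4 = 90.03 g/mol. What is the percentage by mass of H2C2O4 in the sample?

Total n(NaOH) added = 0.4846 x 0.03464 = 0.01679 mol.
n(HCl) used = 0.2812 x 0.01653 = 0.004648 mol, which equals the excess n(NaOH).
So n(NaOH) consumed by the sample = 0.01679 - 0.004648 = 0.01214 mol.
n(H2C2O4) = 0.01214 / 2 = 0.006069 mol.
mass H2C2O4 = 0.006069 x 90.03 = 0.5464 g, so %H2C2O4 = 0.5464/0.9503 x 100 = 57.5%.

57.5%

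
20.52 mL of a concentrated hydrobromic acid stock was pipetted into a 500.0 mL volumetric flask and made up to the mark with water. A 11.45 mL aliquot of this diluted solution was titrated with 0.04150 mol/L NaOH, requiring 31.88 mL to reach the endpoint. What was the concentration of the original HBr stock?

2.82 M

n(NaOH) = 0.04150 x 0.03188 = 0.001323 mol.
n(HBr) in the aliquot = 0.001323 mol.
[diluted HBr] = 0.001323 / 0.01145 = 0.1155 M.
Dilution factor = 500.0/20.52 = 24.37, so [stock] = 0.1155 x 24.37 = 2.82 M.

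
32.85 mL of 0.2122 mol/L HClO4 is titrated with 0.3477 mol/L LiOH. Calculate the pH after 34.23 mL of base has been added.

12.87

n(acid) = 0.2122 x 0.03285 = 0.006971 mol; n(LiOH) added = 0.3477 x 0.03423 = 0.01190 mol.
Base is in excess by 0.01190 - 0.006971 = 0.004931 mol in a total volume of 0.06708 L.
[OH^-] = 0.004931/0.06708 = 0.07351 M, so pOH = 1.13 and pH = 14.00 - 1.13 = 12.87.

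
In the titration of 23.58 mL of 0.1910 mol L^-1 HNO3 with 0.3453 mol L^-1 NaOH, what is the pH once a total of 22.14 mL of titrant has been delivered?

12.84

n(acid) = 0.1910 x 0.02358 = 0.004504 mol; n(NaOH) added = 0.3453 x 0.02214 = 0.007645 mol.
Base is in excess by 0.007645 - 0.004504 = 0.003141 mol in a total volume of 0.04572 L.
[OH^-] = 0.003141/0.04572 = 0.06870 M, so pOH = 1.16 and pH = 14.00 - 1.16 = 12.84.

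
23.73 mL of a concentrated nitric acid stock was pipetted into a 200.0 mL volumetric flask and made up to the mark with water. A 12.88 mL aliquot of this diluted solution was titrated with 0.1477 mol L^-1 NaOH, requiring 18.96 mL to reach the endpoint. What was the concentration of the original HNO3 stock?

1.83 M

n(NaOH) = 0.1477 x 0.01896 = 0.002800 mol.
n(HNO3) in the aliquot = 0.002800 mol.
[diluted HNO3] = 0.002800 / 0.01288 = 0.2174 M.
Dilution factor = 200.0/23.73 = 8.428, so [stock] = 0.2174 x 8.428 = 1.83 M.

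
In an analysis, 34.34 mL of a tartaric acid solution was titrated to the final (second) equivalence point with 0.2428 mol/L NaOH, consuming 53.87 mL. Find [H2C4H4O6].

n(NaOH) = 0.2428 x 0.05387 = 0.01308 mol.
At the final (second) equivalence point, 2 mol OH^- react per mol H2C4H4O6, so n(H2C4H4O6) = 0.01308 / 2 = 0.006540 mol.
[H2C4H4O6] = 0.006540 / 0.03434 L = 0.190 M.

0.190 M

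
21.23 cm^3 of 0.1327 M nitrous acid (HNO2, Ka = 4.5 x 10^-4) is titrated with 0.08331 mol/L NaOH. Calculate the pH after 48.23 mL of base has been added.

12.24

n(acid) = 0.1327 x 0.02123 = 0.002817 mol; n(NaOH) added = 0.08331 x 0.04823 = 0.004018 mol.
Base is in excess by 0.004018 - 0.002817 = 0.001201 mol in a total volume of 0.06946 L.
[OH^-] = 0.001201/0.06946 = 0.01729 M, so pOH = 1.76 and pH = 14.00 - 1.76 = 12.24.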